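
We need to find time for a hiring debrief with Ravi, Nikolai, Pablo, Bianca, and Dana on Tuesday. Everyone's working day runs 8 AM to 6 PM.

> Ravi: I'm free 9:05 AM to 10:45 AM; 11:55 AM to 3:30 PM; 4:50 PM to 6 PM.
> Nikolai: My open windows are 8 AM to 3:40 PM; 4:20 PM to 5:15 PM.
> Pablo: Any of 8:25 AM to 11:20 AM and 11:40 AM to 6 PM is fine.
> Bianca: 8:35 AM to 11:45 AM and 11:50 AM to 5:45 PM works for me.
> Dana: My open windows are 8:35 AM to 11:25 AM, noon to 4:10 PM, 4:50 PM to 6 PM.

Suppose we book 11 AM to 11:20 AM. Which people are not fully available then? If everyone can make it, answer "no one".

Ravi: not fully free for 11:00-11:20. Nikolai: free for 11:00-11:20. Pablo: free for 11:00-11:20. Bianca: free for 11:00-11:20. Dana: free for 11:00-11:20.

Ravi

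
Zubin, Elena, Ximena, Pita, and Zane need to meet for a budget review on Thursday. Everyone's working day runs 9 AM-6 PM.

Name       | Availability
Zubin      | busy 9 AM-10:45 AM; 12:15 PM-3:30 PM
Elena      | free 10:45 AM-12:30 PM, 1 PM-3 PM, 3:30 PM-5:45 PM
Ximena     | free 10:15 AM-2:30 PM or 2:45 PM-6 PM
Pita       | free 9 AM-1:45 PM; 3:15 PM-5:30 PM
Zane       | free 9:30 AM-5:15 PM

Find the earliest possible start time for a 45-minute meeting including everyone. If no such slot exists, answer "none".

10:45

Zubin free: 10:45-12:15, 15:30-18:00 (invert busy blocks within the working day).
Elena free: 10:45-12:30, 13:00-15:00, 15:30-17:45.
Ximena free: 10:15-14:30, 14:45-18:00.
Pita free: 09:00-13:45, 15:15-17:30.
Zane free: 09:30-17:15.
Zubin ∩ Elena: 10:45-12:15, 15:30-17:45.
Zubin ∩ Elena ∩ Ximena: 10:45-12:15, 15:30-17:45.
Zubin ∩ Elena ∩ Ximena ∩ Pita: 10:45-12:15, 15:30-17:30.
Zubin ∩ Elena ∩ Ximena ∩ Pita ∩ Zane: 10:45-12:15, 15:30-17:15.
The first common window of at least 45 minutes is 10:45-12:15, so the earliest start is 10:45.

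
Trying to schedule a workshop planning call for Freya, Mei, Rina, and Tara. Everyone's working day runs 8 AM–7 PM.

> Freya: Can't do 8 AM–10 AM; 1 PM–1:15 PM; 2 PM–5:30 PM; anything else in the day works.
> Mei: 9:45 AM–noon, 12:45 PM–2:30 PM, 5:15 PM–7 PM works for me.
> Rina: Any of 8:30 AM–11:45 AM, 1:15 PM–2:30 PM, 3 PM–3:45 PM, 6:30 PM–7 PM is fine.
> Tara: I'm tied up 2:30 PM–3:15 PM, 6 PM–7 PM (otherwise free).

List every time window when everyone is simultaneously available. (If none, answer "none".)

Freya free: 10:00-13:00, 13:15-14:00, 17:30-19:00 (invert busy blocks within the working day).
Mei free: 09:45-12:00, 12:45-14:30, 17:15-19:00.
Rina free: 08:30-11:45, 13:15-14:30, 15:00-15:45, 18:30-19:00.
Tara free: 08:00-14:30, 15:15-18:00 (invert busy blocks within the working day).
Freya ∩ Mei: 10:00-12:00, 12:45-13:00, 13:15-14:00, 17:30-19:00.
Freya ∩ Mei ∩ Rina: 10:00-11:45, 13:15-14:00, 18:30-19:00.
Freya ∩ Mei ∩ Rina ∩ Tara: 10:00-11:45, 13:15-14:00.
Those are the intersection windows.

10:00-11:45, 13:15-14:00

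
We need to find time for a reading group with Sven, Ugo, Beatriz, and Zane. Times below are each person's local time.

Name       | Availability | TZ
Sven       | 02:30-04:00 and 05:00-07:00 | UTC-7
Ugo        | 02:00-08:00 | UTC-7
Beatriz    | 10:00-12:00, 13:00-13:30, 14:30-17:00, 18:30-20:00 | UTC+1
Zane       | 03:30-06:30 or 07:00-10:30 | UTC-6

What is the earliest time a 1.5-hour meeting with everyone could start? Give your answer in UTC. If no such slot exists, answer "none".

09:30

Sven in UTC: 09:30-11:00, 12:00-14:00 (add 7h to convert from UTC-7).
Ugo in UTC: 09:00-15:00 (add 7h to convert from UTC-7).
Beatriz in UTC: 09:00-11:00, 12:00-12:30, 13:30-16:00, 17:30-19:00 (subtract 1h to convert from UTC+1).
Zane in UTC: 09:30-12:30, 13:00-16:30 (add 6h to convert from UTC-6).
Sven ∩ Ugo: 09:30-11:00, 12:00-14:00.
Sven ∩ Ugo ∩ Beatriz: 09:30-11:00, 12:00-12:30, 13:30-14:00.
Sven ∩ Ugo ∩ Beatriz ∩ Zane: 09:30-11:00, 12:00-12:30, 13:30-14:00.
Those are the intersection windows.
The first common window of at least 90 minutes is 09:30-11:00, so the earliest start is 09:30.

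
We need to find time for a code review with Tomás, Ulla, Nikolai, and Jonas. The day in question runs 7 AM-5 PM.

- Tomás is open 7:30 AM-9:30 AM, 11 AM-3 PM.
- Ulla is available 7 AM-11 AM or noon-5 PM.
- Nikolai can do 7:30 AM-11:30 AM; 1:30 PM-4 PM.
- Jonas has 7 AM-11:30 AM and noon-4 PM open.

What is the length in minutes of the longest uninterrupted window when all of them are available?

120

Tomás ∩ Ulla: 07:30-09:30, 12:00-15:00.
Tomás ∩ Ulla ∩ Nikolai: 07:30-09:30, 13:30-15:00.
Tomás ∩ Ulla ∩ Nikolai ∩ Jonas: 07:30-09:30, 13:30-15:00.
Those are the intersection windows.
The longest is 07:30-09:30 at 120 minutes.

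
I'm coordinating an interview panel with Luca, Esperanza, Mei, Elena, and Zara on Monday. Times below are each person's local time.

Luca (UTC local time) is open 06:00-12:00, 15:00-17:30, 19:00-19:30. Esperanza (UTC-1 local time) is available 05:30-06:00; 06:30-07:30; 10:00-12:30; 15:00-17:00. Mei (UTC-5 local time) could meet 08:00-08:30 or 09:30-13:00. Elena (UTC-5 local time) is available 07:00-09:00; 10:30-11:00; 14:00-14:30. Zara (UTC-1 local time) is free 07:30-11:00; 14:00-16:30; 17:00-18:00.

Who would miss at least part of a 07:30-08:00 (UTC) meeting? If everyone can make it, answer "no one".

Elena, Mei, Zara

Luca in UTC: 06:00-12:00, 15:00-17:30, 19:00-19:30.
Esperanza in UTC: 06:30-07:00, 07:30-08:30, 11:00-13:30, 16:00-18:00 (add 1h to convert from UTC-1).
Mei in UTC: 13:00-13:30, 14:30-18:00 (add 5h to convert from UTC-5).
Elena in UTC: 12:00-14:00, 15:30-16:00, 19:00-19:30 (add 5h to convert from UTC-5).
Zara in UTC: 08:30-12:00, 15:00-17:30, 18:00-19:00 (add 1h to convert from UTC-1).
Luca: free for 07:30-08:00. Esperanza: free for 07:30-08:00. Mei: not fully free for 07:30-08:00. Elena: not fully free for 07:30-08:00. Zara: not fully free for 07:30-08:00.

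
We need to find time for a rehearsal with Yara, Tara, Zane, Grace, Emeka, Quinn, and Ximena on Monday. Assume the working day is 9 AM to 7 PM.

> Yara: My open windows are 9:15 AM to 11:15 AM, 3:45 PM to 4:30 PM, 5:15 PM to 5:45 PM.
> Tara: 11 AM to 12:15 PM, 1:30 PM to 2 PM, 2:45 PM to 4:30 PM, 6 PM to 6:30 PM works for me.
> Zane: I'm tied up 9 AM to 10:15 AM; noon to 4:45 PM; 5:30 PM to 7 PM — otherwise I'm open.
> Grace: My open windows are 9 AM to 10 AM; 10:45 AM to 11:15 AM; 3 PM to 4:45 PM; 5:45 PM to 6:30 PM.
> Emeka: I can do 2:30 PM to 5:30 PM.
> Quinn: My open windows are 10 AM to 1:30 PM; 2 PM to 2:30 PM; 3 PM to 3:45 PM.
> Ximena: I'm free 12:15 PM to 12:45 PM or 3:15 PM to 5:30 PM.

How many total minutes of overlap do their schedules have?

0

Yara free: 09:15-11:15, 15:45-16:30, 17:15-17:45.
Tara free: 11:00-12:15, 13:30-14:00, 14:45-16:30, 18:00-18:30.
Zane free: 10:15-12:00, 16:45-17:30 (invert busy blocks within the working day).
Grace free: 09:00-10:00, 10:45-11:15, 15:00-16:45, 17:45-18:30.
Emeka free: 14:30-17:30.
Quinn free: 10:00-13:30, 14:00-14:30, 15:00-15:45.
Ximena free: 12:15-12:45, 15:15-17:30.
Yara ∩ Tara: 11:00-11:15, 15:45-16:30.
Yara ∩ Tara ∩ Zane: 11:00-11:15.
Yara ∩ Tara ∩ Zane ∩ Grace: 11:00-11:15.
Yara ∩ Tara ∩ Zane ∩ Grace ∩ Emeka: ∅.
Yara ∩ Tara ∩ Zane ∩ Grace ∩ Emeka ∩ Quinn: ∅.
Yara ∩ Tara ∩ Zane ∩ Grace ∩ Emeka ∩ Quinn ∩ Ximena: ∅.
There is no time when everyone is free.
There is no common window, so the total is 0 minutes.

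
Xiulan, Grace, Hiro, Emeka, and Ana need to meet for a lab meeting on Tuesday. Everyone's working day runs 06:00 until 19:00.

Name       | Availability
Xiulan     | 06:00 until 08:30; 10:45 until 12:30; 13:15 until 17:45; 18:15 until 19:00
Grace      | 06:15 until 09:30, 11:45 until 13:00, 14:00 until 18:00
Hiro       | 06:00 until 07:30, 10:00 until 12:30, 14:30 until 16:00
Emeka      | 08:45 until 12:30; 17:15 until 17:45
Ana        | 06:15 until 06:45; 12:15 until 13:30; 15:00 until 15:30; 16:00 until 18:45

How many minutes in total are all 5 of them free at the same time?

Xiulan ∩ Grace: 06:15-08:30, 11:45-12:30, 14:00-17:45.
Xiulan ∩ Grace ∩ Hiro: 06:15-07:30, 11:45-12:30, 14:30-16:00.
Xiulan ∩ Grace ∩ Hiro ∩ Emeka: 11:45-12:30.
Xiulan ∩ Grace ∩ Hiro ∩ Emeka ∩ Ana: 12:15-12:30.
That's a single block of 15 minutes.

15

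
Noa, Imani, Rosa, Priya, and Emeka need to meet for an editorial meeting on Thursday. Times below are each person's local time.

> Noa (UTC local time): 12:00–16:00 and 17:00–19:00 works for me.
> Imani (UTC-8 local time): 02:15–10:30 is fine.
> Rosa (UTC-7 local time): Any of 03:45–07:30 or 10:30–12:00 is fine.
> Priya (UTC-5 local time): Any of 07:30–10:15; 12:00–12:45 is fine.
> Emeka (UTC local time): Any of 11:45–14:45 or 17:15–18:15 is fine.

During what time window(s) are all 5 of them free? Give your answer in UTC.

Noa in UTC: 12:00-16:00, 17:00-19:00.
Imani in UTC: 10:15-18:30 (add 8h to convert from UTC-8).
Rosa in UTC: 10:45-14:30, 17:30-19:00 (add 7h to convert from UTC-7).
Priya in UTC: 12:30-15:15, 17:00-17:45 (add 5h to convert from UTC-5).
Emeka in UTC: 11:45-14:45, 17:15-18:15.
Noa ∩ Imani: 12:00-16:00, 17:00-18:30.
Noa ∩ Imani ∩ Rosa: 12:00-14:30, 17:30-18:30.
Noa ∩ Imani ∩ Rosa ∩ Priya: 12:30-14:30, 17:30-17:45.
Noa ∩ Imani ∩ Rosa ∩ Priya ∩ Emeka: 12:30-14:30, 17:30-17:45.

12:30-14:30, 17:30-17:45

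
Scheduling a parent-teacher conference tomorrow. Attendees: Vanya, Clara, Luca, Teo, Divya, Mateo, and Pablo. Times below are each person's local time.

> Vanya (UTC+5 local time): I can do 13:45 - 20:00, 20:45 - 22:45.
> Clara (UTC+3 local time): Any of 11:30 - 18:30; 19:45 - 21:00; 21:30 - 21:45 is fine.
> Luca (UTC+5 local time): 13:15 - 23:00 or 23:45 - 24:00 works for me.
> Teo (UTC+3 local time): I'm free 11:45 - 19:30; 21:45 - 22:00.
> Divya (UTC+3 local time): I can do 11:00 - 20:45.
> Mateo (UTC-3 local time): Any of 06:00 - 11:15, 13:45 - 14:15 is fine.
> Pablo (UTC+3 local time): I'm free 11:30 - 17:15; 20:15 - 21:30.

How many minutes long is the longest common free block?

Vanya in UTC: 08:45-15:00, 15:45-17:45 (subtract 5h to convert from UTC+5).
Clara in UTC: 08:30-15:30, 16:45-18:00, 18:30-18:45 (subtract 3h to convert from UTC+3).
Luca in UTC: 08:15-18:00, 18:45-19:00 (subtract 5h to convert from UTC+5).
Teo in UTC: 08:45-16:30, 18:45-19:00 (subtract 3h to convert from UTC+3).
Divya in UTC: 08:00-17:45 (subtract 3h to convert from UTC+3).
Mateo in UTC: 09:00-14:15, 16:45-17:15 (add 3h to convert from UTC-3).
Pablo in UTC: 08:30-14:15, 17:15-18:30 (subtract 3h to convert from UTC+3).
Vanya ∩ Clara: 08:45-15:00, 16:45-17:45.
Vanya ∩ Clara ∩ Luca: 08:45-15:00, 16:45-17:45.
Vanya ∩ Clara ∩ Luca ∩ Teo: 08:45-15:00.
Vanya ∩ Clara ∩ Luca ∩ Teo ∩ Divya: 08:45-15:00.
Vanya ∩ Clara ∩ Luca ∩ Teo ∩ Divya ∩ Mateo: 09:00-14:15.
Vanya ∩ Clara ∩ Luca ∩ Teo ∩ Divya ∩ Mateo ∩ Pablo: 09:00-14:15.
The longest is 09:00-14:15 at 315 minutes.

315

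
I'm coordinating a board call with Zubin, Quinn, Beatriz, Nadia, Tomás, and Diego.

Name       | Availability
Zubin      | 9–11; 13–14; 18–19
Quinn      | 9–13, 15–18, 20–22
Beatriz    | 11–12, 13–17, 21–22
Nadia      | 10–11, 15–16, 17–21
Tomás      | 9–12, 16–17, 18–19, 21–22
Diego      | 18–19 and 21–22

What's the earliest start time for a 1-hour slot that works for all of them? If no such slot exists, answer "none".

Zubin ∩ Quinn: 09:00-11:00.
Zubin ∩ Quinn ∩ Beatriz: ∅.
Zubin ∩ Quinn ∩ Beatriz ∩ Nadia: ∅.
Zubin ∩ Quinn ∩ Beatriz ∩ Nadia ∩ Tomás: ∅.
Zubin ∩ Quinn ∩ Beatriz ∩ Nadia ∩ Tomás ∩ Diego: ∅.
There is no time when everyone is free.
No common window is at least 60 minutes long.

none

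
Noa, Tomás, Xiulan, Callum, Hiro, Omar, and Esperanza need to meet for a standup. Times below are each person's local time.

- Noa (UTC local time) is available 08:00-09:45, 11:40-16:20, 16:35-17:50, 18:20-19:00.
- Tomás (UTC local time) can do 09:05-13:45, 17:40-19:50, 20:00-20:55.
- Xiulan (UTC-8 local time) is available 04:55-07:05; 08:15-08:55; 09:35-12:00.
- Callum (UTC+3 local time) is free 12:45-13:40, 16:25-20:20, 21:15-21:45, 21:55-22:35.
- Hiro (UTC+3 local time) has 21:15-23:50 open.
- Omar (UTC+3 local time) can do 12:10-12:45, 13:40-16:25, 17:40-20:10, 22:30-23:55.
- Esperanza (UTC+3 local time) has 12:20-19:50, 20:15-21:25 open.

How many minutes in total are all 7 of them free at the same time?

Noa in UTC: 08:00-09:45, 11:40-16:20, 16:35-17:50, 18:20-19:00.
Tomás in UTC: 09:05-13:45, 17:40-19:50, 20:00-20:55.
Xiulan in UTC: 12:55-15:05, 16:15-16:55, 17:35-20:00 (add 8h to convert from UTC-8).
Callum in UTC: 09:45-10:40, 13:25-17:20, 18:15-18:45, 18:55-19:35 (subtract 3h to convert from UTC+3).
Hiro in UTC: 18:15-20:50 (subtract 3h to convert from UTC+3).
Omar in UTC: 09:10-09:45, 10:40-13:25, 14:40-17:10, 19:30-20:55 (subtract 3h to convert from UTC+3).
Esperanza in UTC: 09:20-16:50, 17:15-18:25 (subtract 3h to convert from UTC+3).
Noa ∩ Tomás: 09:05-09:45, 11:40-13:45, 17:40-17:50, 18:20-19:00.
Noa ∩ Tomás ∩ Xiulan: 12:55-13:45, 17:40-17:50, 18:20-19:00.
Noa ∩ Tomás ∩ Xiulan ∩ Callum: 13:25-13:45, 18:20-18:45, 18:55-19:00.
Noa ∩ Tomás ∩ Xiulan ∩ Callum ∩ Hiro: 18:20-18:45, 18:55-19:00.
Noa ∩ Tomás ∩ Xiulan ∩ Callum ∩ Hiro ∩ Omar: ∅.
Noa ∩ Tomás ∩ Xiulan ∩ Callum ∩ Hiro ∩ Omar ∩ Esperanza: ∅.
There is no time when everyone is free.
There is no common window, so the total is 0 minutes.

0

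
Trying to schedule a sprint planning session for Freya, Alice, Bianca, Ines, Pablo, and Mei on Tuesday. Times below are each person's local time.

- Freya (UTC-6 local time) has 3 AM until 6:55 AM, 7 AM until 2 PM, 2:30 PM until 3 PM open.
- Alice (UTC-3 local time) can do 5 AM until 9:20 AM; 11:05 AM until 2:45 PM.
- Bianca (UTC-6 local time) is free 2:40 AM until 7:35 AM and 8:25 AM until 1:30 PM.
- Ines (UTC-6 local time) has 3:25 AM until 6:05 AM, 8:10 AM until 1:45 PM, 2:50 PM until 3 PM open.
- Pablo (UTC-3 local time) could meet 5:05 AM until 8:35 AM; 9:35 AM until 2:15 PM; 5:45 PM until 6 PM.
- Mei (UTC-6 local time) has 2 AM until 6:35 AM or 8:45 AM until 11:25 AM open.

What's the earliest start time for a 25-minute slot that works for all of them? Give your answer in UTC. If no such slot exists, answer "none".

Freya in UTC: 09:00-12:55, 13:00-20:00, 20:30-21:00 (add 6h to convert from UTC-6).
Alice in UTC: 08:00-12:20, 14:05-17:45 (add 3h to convert from UTC-3).
Bianca in UTC: 08:40-13:35, 14:25-19:30 (add 6h to convert from UTC-6).
Ines in UTC: 09:25-12:05, 14:10-19:45, 20:50-21:00 (add 6h to convert from UTC-6).
Pablo in UTC: 08:05-11:35, 12:35-17:15, 20:45-21:00 (add 3h to convert from UTC-3).
Mei in UTC: 08:00-12:35, 14:45-17:25 (add 6h to convert from UTC-6).
Freya ∩ Alice: 09:00-12:20, 14:05-17:45.
Freya ∩ Alice ∩ Bianca: 09:00-12:20, 14:25-17:45.
Freya ∩ Alice ∩ Bianca ∩ Ines: 09:25-12:05, 14:25-17:45.
Freya ∩ Alice ∩ Bianca ∩ Ines ∩ Pablo: 09:25-11:35, 14:25-17:15.
Freya ∩ Alice ∩ Bianca ∩ Ines ∩ Pablo ∩ Mei: 09:25-11:35, 14:45-17:15.
So the common availability across everyone is 09:25-11:35, 14:45-17:15.
The first common window of at least 25 minutes is 09:25-11:35, so the earliest start is 09:25.

09:25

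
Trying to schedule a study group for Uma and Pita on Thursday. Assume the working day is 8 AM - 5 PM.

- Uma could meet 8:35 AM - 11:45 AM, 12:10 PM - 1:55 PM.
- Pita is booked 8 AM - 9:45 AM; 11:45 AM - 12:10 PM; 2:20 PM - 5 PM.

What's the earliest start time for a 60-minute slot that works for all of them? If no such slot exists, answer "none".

Uma free: 08:35-11:45, 12:10-13:55.
Pita free: 09:45-11:45, 12:10-14:20 (invert busy blocks within the working day).
Uma ∩ Pita: 09:45-11:45, 12:10-13:55.
The first common window of at least 60 minutes is 09:45-11:45, so the earliest start is 09:45.

09:45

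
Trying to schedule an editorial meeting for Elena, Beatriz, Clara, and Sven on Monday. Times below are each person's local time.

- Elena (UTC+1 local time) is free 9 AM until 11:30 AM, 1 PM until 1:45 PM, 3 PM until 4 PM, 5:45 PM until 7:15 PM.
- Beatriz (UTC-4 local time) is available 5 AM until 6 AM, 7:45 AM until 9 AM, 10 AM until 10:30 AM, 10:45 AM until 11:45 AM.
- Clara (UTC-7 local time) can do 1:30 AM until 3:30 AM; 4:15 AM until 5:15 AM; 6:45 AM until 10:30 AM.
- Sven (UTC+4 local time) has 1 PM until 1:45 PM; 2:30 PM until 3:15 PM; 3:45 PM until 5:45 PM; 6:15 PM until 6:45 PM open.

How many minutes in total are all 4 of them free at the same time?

Elena in UTC: 08:00-10:30, 12:00-12:45, 14:00-15:00, 16:45-18:15 (subtract 1h to convert from UTC+1).
Beatriz in UTC: 09:00-10:00, 11:45-13:00, 14:00-14:30, 14:45-15:45 (add 4h to convert from UTC-4).
Clara in UTC: 08:30-10:30, 11:15-12:15, 13:45-17:30 (add 7h to convert from UTC-7).
Sven in UTC: 09:00-09:45, 10:30-11:15, 11:45-13:45, 14:15-14:45 (subtract 4h to convert from UTC+4).
Elena ∩ Beatriz: 09:00-10:00, 12:00-12:45, 14:00-14:30, 14:45-15:00.
Elena ∩ Beatriz ∩ Clara: 09:00-10:00, 12:00-12:15, 14:00-14:30, 14:45-15:00.
Elena ∩ Beatriz ∩ Clara ∩ Sven: 09:00-09:45, 12:00-12:15, 14:15-14:30.
Summing the common windows: 45 + 15 + 15 = 75 minutes.

75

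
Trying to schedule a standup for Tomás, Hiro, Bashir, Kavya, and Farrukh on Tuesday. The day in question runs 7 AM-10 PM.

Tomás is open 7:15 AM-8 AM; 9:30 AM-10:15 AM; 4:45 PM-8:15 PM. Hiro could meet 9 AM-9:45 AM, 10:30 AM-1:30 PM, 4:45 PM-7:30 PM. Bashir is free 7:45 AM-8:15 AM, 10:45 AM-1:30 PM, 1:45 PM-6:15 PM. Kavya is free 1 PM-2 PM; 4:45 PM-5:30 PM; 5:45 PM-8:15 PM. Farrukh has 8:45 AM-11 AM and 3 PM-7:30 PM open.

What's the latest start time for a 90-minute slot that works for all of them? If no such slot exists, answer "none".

Tomás ∩ Hiro: 09:30-09:45, 16:45-19:30.
Tomás ∩ Hiro ∩ Bashir: 16:45-18:15.
Tomás ∩ Hiro ∩ Bashir ∩ Kavya: 16:45-17:30, 17:45-18:15.
Tomás ∩ Hiro ∩ Bashir ∩ Kavya ∩ Farrukh: 16:45-17:30, 17:45-18:15.
So the common availability across everyone is 16:45-17:30, 17:45-18:15.
No common window is at least 90 minutes long.

none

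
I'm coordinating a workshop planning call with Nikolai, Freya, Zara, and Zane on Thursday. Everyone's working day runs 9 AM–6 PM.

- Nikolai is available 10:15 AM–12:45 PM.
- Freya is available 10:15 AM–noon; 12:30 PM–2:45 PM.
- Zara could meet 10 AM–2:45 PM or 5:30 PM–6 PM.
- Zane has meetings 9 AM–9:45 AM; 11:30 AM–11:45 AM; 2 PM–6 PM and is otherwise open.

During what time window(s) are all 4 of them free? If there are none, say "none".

10:15-11:30, 11:45-12:00, 12:30-12:45

Nikolai free: 10:15-12:45.
Freya free: 10:15-12:00, 12:30-14:45.
Zara free: 10:00-14:45, 17:30-18:00.
Zane free: 09:45-11:30, 11:45-14:00 (invert busy blocks within the working day).
Nikolai ∩ Freya: 10:15-12:00, 12:30-12:45.
Nikolai ∩ Freya ∩ Zara: 10:15-12:00, 12:30-12:45.
Nikolai ∩ Freya ∩ Zara ∩ Zane: 10:15-11:30, 11:45-12:00, 12:30-12:45.
So the common availability across everyone is 10:15-11:30, 11:45-12:00, 12:30-12:45.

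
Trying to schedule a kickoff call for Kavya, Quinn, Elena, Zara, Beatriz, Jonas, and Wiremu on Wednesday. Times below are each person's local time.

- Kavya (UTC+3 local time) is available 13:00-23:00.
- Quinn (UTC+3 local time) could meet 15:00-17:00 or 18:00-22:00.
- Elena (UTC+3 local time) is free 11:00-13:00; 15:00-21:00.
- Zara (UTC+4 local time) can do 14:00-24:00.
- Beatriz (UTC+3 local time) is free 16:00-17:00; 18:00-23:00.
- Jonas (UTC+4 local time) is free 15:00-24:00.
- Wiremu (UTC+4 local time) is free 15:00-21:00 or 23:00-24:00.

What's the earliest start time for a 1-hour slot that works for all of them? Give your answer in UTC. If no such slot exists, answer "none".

Kavya in UTC: 10:00-20:00 (subtract 3h to convert from UTC+3).
Quinn in UTC: 12:00-14:00, 15:00-19:00 (subtract 3h to convert from UTC+3).
Elena in UTC: 08:00-10:00, 12:00-18:00 (subtract 3h to convert from UTC+3).
Zara in UTC: 10:00-20:00 (subtract 4h to convert from UTC+4).
Beatriz in UTC: 13:00-14:00, 15:00-20:00 (subtract 3h to convert from UTC+3).
Jonas in UTC: 11:00-20:00 (subtract 4h to convert from UTC+4).
Wiremu in UTC: 11:00-17:00, 19:00-20:00 (subtract 4h to convert from UTC+4).
Kavya ∩ Quinn: 12:00-14:00, 15:00-19:00.
Kavya ∩ Quinn ∩ Elena: 12:00-14:00, 15:00-18:00.
Kavya ∩ Quinn ∩ Elena ∩ Zara: 12:00-14:00, 15:00-18:00.
Kavya ∩ Quinn ∩ Elena ∩ Zara ∩ Beatriz: 13:00-14:00, 15:00-18:00.
Kavya ∩ Quinn ∩ Elena ∩ Zara ∩ Beatriz ∩ Jonas: 13:00-14:00, 15:00-18:00.
Kavya ∩ Quinn ∩ Elena ∩ Zara ∩ Beatriz ∩ Jonas ∩ Wiremu: 13:00-14:00, 15:00-17:00.
The first common window of at least 60 minutes is 13:00-14:00, so the earliest start is 13:00.

13:00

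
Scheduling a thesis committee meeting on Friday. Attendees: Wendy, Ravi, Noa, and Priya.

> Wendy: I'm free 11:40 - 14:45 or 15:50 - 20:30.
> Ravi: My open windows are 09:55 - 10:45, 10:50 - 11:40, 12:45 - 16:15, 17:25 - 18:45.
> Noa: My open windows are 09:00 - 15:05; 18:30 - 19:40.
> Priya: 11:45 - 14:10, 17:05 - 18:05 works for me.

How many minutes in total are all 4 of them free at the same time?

Wendy ∩ Ravi: 12:45-14:45, 15:50-16:15, 17:25-18:45.
Wendy ∩ Ravi ∩ Noa: 12:45-14:45, 18:30-18:45.
Wendy ∩ Ravi ∩ Noa ∩ Priya: 12:45-14:10.
That's a single block of 85 minutes.

85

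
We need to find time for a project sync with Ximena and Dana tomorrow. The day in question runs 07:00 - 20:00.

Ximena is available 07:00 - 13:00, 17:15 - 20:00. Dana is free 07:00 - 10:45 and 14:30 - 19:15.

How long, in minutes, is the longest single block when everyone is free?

225

Ximena ∩ Dana: 07:00-10:45, 17:15-19:15.
Those are the intersection windows.
The longest is 07:00-10:45 at 225 minutes.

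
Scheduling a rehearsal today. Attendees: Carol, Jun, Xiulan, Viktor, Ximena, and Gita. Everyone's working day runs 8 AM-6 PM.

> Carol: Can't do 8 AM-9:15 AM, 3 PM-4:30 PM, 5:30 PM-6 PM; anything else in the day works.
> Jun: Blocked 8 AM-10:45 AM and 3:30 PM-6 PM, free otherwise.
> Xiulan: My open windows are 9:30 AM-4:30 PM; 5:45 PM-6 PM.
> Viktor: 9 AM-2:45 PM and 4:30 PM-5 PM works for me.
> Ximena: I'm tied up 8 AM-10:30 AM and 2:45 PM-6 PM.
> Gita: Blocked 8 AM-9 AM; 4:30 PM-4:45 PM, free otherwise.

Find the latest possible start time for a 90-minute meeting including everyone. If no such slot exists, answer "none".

Carol free: 09:15-15:00, 16:30-17:30 (invert busy blocks within the working day).
Jun free: 10:45-15:30 (invert busy blocks within the working day).
Xiulan free: 09:30-16:30, 17:45-18:00.
Viktor free: 09:00-14:45, 16:30-17:00.
Ximena free: 10:30-14:45 (invert busy blocks within the working day).
Gita free: 09:00-16:30, 16:45-18:00 (invert busy blocks within the working day).
Carol ∩ Jun: 10:45-15:00.
Carol ∩ Jun ∩ Xiulan: 10:45-15:00.
Carol ∩ Jun ∩ Xiulan ∩ Viktor: 10:45-14:45.
Carol ∩ Jun ∩ Xiulan ∩ Viktor ∩ Ximena: 10:45-14:45.
Carol ∩ Jun ∩ Xiulan ∩ Viktor ∩ Ximena ∩ Gita: 10:45-14:45.
Those are the intersection windows.
The last common window of at least 90 minutes is 10:45-14:45; a 90-minute meeting can start as late as 13:15 and still end by 14:45.

13:15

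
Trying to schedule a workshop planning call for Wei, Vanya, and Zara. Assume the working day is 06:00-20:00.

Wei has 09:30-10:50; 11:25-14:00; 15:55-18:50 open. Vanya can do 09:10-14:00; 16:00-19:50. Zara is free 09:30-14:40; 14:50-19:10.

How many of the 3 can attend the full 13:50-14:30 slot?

1

Zara can make the full 13:50-14:30 slot — that's 1.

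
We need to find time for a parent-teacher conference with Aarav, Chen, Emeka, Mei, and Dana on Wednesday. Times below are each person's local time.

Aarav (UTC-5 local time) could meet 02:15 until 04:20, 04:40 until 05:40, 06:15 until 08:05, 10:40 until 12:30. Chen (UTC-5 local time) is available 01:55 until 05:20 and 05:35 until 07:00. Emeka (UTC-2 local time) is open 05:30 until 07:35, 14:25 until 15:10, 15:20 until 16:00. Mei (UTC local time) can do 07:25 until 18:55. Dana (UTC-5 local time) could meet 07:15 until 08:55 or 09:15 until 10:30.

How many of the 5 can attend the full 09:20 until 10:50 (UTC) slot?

Aarav in UTC: 07:15-09:20, 09:40-10:40, 11:15-13:05, 15:40-17:30 (add 5h to convert from UTC-5).
Chen in UTC: 06:55-10:20, 10:35-12:00 (add 5h to convert from UTC-5).
Emeka in UTC: 07:30-09:35, 16:25-17:10, 17:20-18:00 (add 2h to convert from UTC-2).
Mei in UTC: 07:25-18:55.
Dana in UTC: 12:15-13:55, 14:15-15:30 (add 5h to convert from UTC-5).
Mei can make the full 09:20-10:50 slot — that's 1.

1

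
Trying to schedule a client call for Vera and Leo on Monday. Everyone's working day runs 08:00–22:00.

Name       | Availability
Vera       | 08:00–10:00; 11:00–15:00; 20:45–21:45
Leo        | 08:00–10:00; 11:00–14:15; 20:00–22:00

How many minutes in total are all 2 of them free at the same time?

375

Vera ∩ Leo: 08:00-10:00, 11:00-14:15, 20:45-21:45.
Those are the intersection windows.
Summing the common windows: 120 + 195 + 60 = 375 minutes.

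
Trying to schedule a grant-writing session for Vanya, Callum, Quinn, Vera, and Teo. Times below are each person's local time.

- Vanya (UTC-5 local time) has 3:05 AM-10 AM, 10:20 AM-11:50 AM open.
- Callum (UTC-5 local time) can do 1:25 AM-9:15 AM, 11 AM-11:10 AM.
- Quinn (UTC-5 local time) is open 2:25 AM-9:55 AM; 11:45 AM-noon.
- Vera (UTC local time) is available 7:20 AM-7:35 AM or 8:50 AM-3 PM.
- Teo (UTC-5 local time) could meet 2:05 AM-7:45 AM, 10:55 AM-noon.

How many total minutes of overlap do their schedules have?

235

Vanya in UTC: 08:05-15:00, 15:20-16:50 (add 5h to convert from UTC-5).
Callum in UTC: 06:25-14:15, 16:00-16:10 (add 5h to convert from UTC-5).
Quinn in UTC: 07:25-14:55, 16:45-17:00 (add 5h to convert from UTC-5).
Vera in UTC: 07:20-07:35, 08:50-15:00.
Teo in UTC: 07:05-12:45, 15:55-17:00 (add 5h to convert from UTC-5).
Vanya ∩ Callum: 08:05-14:15, 16:00-16:10.
Vanya ∩ Callum ∩ Quinn: 08:05-14:15.
Vanya ∩ Callum ∩ Quinn ∩ Vera: 08:50-14:15.
Vanya ∩ Callum ∩ Quinn ∩ Vera ∩ Teo: 08:50-12:45.
That's a single block of 235 minutes.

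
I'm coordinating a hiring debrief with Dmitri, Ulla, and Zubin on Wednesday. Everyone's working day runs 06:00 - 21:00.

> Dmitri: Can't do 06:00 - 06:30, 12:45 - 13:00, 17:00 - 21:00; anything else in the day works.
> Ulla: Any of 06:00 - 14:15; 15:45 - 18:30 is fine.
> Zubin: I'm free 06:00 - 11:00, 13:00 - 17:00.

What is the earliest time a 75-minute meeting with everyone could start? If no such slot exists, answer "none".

06:30

Dmitri free: 06:30-12:45, 13:00-17:00 (invert busy blocks within the working day).
Ulla free: 06:00-14:15, 15:45-18:30.
Zubin free: 06:00-11:00, 13:00-17:00.
Dmitri ∩ Ulla: 06:30-12:45, 13:00-14:15, 15:45-17:00.
Dmitri ∩ Ulla ∩ Zubin: 06:30-11:00, 13:00-14:15, 15:45-17:00.
The first common window of at least 75 minutes is 06:30-11:00, so the earliest start is 06:30.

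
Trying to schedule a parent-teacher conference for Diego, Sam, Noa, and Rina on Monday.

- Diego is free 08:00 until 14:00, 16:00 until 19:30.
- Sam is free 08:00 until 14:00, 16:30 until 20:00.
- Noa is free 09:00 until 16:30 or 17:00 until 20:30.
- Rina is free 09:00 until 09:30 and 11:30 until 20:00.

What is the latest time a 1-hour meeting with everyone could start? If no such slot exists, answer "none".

18:30

Diego ∩ Sam: 08:00-14:00, 16:30-19:30.
Diego ∩ Sam ∩ Noa: 09:00-14:00, 17:00-19:30.
Diego ∩ Sam ∩ Noa ∩ Rina: 09:00-09:30, 11:30-14:00, 17:00-19:30.
So the common availability across everyone is 09:00-09:30, 11:30-14:00, 17:00-19:30.
The last common window of at least 60 minutes is 17:00-19:30; a 60-minute meeting can start as late as 18:30 and still end by 19:30.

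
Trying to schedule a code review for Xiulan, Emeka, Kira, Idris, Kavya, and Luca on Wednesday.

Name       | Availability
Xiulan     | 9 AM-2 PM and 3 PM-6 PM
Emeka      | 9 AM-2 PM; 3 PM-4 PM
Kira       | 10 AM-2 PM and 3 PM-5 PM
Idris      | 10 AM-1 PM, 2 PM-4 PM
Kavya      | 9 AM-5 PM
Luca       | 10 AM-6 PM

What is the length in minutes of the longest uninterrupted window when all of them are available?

180

Xiulan ∩ Emeka: 09:00-14:00, 15:00-16:00.
Xiulan ∩ Emeka ∩ Kira: 10:00-14:00, 15:00-16:00.
Xiulan ∩ Emeka ∩ Kira ∩ Idris: 10:00-13:00, 15:00-16:00.
Xiulan ∩ Emeka ∩ Kira ∩ Idris ∩ Kavya: 10:00-13:00, 15:00-16:00.
Xiulan ∩ Emeka ∩ Kira ∩ Idris ∩ Kavya ∩ Luca: 10:00-13:00, 15:00-16:00.
The longest is 10:00-13:00 at 180 minutes.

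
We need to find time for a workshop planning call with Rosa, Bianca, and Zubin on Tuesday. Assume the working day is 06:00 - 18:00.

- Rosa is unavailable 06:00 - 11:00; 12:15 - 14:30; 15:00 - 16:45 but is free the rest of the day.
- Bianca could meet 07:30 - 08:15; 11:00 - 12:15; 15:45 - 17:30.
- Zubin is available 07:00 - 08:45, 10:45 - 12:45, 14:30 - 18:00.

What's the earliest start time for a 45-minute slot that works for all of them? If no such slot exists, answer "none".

Rosa free: 11:00-12:15, 14:30-15:00, 16:45-18:00 (invert busy blocks within the working day).
Bianca free: 07:30-08:15, 11:00-12:15, 15:45-17:30.
Zubin free: 07:00-08:45, 10:45-12:45, 14:30-18:00.
Rosa ∩ Bianca: 11:00-12:15, 16:45-17:30.
Rosa ∩ Bianca ∩ Zubin: 11:00-12:15, 16:45-17:30.
Those are the intersection windows.
The first common window of at least 45 minutes is 11:00-12:15, so the earliest start is 11:00.

11:00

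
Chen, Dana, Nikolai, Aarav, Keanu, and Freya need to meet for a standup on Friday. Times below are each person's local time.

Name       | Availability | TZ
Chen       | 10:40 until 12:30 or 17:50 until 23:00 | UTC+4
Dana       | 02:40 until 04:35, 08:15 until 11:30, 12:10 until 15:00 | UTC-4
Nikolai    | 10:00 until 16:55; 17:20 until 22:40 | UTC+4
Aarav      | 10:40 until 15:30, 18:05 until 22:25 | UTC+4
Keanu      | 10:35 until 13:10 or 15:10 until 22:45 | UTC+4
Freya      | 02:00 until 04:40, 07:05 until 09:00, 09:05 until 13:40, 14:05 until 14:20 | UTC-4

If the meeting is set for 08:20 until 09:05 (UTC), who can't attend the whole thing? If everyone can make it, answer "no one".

Chen in UTC: 06:40-08:30, 13:50-19:00 (subtract 4h to convert from UTC+4).
Dana in UTC: 06:40-08:35, 12:15-15:30, 16:10-19:00 (add 4h to convert from UTC-4).
Nikolai in UTC: 06:00-12:55, 13:20-18:40 (subtract 4h to convert from UTC+4).
Aarav in UTC: 06:40-11:30, 14:05-18:25 (subtract 4h to convert from UTC+4).
Keanu in UTC: 06:35-09:10, 11:10-18:45 (subtract 4h to convert from UTC+4).
Freya in UTC: 06:00-08:40, 11:05-13:00, 13:05-17:40, 18:05-18:20 (add 4h to convert from UTC-4).
Chen: not fully free for 08:20-09:05. Dana: not fully free for 08:20-09:05. Nikolai: free for 08:20-09:05. Aarav: free for 08:20-09:05. Keanu: free for 08:20-09:05. Freya: not fully free for 08:20-09:05.

Chen, Dana, Freya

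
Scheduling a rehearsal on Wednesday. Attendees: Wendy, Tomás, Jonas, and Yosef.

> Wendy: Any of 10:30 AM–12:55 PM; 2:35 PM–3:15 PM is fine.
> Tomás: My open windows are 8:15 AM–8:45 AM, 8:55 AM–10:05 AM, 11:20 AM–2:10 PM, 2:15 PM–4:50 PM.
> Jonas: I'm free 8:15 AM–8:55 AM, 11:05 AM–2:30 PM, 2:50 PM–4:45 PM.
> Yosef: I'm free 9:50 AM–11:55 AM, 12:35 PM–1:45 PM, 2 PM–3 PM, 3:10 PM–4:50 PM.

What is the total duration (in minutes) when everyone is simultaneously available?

Wendy ∩ Tomás: 11:20-12:55, 14:35-15:15.
Wendy ∩ Tomás ∩ Jonas: 11:20-12:55, 14:50-15:15.
Wendy ∩ Tomás ∩ Jonas ∩ Yosef: 11:20-11:55, 12:35-12:55, 14:50-15:00, 15:10-15:15.
So the common availability across everyone is 11:20-11:55, 12:35-12:55, 14:50-15:00, 15:10-15:15.
Summing the common windows: 35 + 20 + 10 + 5 = 70 minutes.

70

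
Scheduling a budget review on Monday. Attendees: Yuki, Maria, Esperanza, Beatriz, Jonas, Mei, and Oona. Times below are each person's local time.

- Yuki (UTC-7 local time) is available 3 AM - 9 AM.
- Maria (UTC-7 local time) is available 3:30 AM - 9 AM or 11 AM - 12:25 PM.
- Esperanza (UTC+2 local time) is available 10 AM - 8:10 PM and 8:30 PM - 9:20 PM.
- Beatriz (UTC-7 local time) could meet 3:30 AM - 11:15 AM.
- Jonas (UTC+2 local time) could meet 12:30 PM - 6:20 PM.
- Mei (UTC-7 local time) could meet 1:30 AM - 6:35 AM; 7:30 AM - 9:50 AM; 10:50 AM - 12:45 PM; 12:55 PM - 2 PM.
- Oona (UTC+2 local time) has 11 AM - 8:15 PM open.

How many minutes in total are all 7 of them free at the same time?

275

Yuki in UTC: 10:00-16:00 (add 7h to convert from UTC-7).
Maria in UTC: 10:30-16:00, 18:00-19:25 (add 7h to convert from UTC-7).
Esperanza in UTC: 08:00-18:10, 18:30-19:20 (subtract 2h to convert from UTC+2).
Beatriz in UTC: 10:30-18:15 (add 7h to convert from UTC-7).
Jonas in UTC: 10:30-16:20 (subtract 2h to convert from UTC+2).
Mei in UTC: 08:30-13:35, 14:30-16:50, 17:50-19:45, 19:55-21:00 (add 7h to convert from UTC-7).
Oona in UTC: 09:00-18:15 (subtract 2h to convert from UTC+2).
Yuki ∩ Maria: 10:30-16:00.
Yuki ∩ Maria ∩ Esperanza: 10:30-16:00.
Yuki ∩ Maria ∩ Esperanza ∩ Beatriz: 10:30-16:00.
Yuki ∩ Maria ∩ Esperanza ∩ Beatriz ∩ Jonas: 10:30-16:00.
Yuki ∩ Maria ∩ Esperanza ∩ Beatriz ∩ Jonas ∩ Mei: 10:30-13:35, 14:30-16:00.
Yuki ∩ Maria ∩ Esperanza ∩ Beatriz ∩ Jonas ∩ Mei ∩ Oona: 10:30-13:35, 14:30-16:00.
Those are the intersection windows.
Summing the common windows: 185 + 90 = 275 minutes.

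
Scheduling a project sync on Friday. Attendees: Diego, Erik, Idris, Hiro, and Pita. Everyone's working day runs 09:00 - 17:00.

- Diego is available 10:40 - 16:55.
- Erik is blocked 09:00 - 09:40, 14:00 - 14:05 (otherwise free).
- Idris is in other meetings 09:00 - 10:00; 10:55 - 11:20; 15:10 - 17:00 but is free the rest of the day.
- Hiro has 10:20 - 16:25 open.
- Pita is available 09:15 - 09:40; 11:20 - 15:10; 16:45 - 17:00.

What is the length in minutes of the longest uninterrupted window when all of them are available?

Diego free: 10:40-16:55.
Erik free: 09:40-14:00, 14:05-17:00 (invert busy blocks within the working day).
Idris free: 10:00-10:55, 11:20-15:10 (invert busy blocks within the working day).
Hiro free: 10:20-16:25.
Pita free: 09:15-09:40, 11:20-15:10, 16:45-17:00.
Diego ∩ Erik: 10:40-14:00, 14:05-16:55.
Diego ∩ Erik ∩ Idris: 10:40-10:55, 11:20-14:00, 14:05-15:10.
Diego ∩ Erik ∩ Idris ∩ Hiro: 10:40-10:55, 11:20-14:00, 14:05-15:10.
Diego ∩ Erik ∩ Idris ∩ Hiro ∩ Pita: 11:20-14:00, 14:05-15:10.
So the common availability across everyone is 11:20-14:00, 14:05-15:10.
The longest is 11:20-14:00 at 160 minutes.

160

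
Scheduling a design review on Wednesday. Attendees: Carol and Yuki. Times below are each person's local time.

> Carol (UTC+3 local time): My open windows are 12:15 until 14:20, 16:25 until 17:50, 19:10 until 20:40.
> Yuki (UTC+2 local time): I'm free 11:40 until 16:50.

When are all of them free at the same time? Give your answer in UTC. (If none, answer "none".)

09:40-11:20, 13:25-14:50

Carol in UTC: 09:15-11:20, 13:25-14:50, 16:10-17:40 (subtract 3h to convert from UTC+3).
Yuki in UTC: 09:40-14:50 (subtract 2h to convert from UTC+2).
Carol ∩ Yuki: 09:40-11:20, 13:25-14:50.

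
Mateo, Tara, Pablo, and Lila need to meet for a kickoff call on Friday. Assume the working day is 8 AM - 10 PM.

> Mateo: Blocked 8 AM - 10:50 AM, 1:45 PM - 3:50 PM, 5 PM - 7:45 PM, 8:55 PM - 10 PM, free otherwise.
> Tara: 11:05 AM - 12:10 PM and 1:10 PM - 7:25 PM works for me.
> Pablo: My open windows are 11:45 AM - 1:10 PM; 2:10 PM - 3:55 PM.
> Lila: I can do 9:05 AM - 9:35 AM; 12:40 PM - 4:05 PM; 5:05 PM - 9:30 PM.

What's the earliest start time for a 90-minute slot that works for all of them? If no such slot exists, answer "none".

none

Mateo free: 10:50-13:45, 15:50-17:00, 19:45-20:55 (invert busy blocks within the working day).
Tara free: 11:05-12:10, 13:10-19:25.
Pablo free: 11:45-13:10, 14:10-15:55.
Lila free: 09:05-09:35, 12:40-16:05, 17:05-21:30.
Mateo ∩ Tara: 11:05-12:10, 13:10-13:45, 15:50-17:00.
Mateo ∩ Tara ∩ Pablo: 11:45-12:10, 15:50-15:55.
Mateo ∩ Tara ∩ Pablo ∩ Lila: 15:50-15:55.
So the common availability across everyone is 15:50-15:55.
No common window is at least 90 minutes long.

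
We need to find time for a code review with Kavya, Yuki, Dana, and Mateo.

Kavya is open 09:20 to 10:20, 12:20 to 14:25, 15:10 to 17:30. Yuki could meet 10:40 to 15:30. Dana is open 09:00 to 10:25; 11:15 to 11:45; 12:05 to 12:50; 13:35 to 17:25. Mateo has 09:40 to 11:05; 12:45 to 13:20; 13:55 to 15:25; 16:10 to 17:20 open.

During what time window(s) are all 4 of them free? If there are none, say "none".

Kavya ∩ Yuki: 12:20-14:25, 15:10-15:30.
Kavya ∩ Yuki ∩ Dana: 12:20-12:50, 13:35-14:25, 15:10-15:30.
Kavya ∩ Yuki ∩ Dana ∩ Mateo: 12:45-12:50, 13:55-14:25, 15:10-15:25.

12:45-12:50, 13:55-14:25, 15:10-15:25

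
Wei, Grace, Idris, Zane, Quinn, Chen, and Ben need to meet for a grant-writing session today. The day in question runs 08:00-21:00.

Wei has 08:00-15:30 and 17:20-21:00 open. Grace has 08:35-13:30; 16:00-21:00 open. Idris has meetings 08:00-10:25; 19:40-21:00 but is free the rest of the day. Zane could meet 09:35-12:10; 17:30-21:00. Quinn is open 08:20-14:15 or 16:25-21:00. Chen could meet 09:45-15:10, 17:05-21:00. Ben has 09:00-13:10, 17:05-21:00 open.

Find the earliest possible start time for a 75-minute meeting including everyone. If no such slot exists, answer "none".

10:25

Wei free: 08:00-15:30, 17:20-21:00.
Grace free: 08:35-13:30, 16:00-21:00.
Idris free: 10:25-19:40 (invert busy blocks within the working day).
Zane free: 09:35-12:10, 17:30-21:00.
Quinn free: 08:20-14:15, 16:25-21:00.
Chen free: 09:45-15:10, 17:05-21:00.
Ben free: 09:00-13:10, 17:05-21:00.
Wei ∩ Grace: 08:35-13:30, 17:20-21:00.
Wei ∩ Grace ∩ Idris: 10:25-13:30, 17:20-19:40.
Wei ∩ Grace ∩ Idris ∩ Zane: 10:25-12:10, 17:30-19:40.
Wei ∩ Grace ∩ Idris ∩ Zane ∩ Quinn: 10:25-12:10, 17:30-19:40.
Wei ∩ Grace ∩ Idris ∩ Zane ∩ Quinn ∩ Chen: 10:25-12:10, 17:30-19:40.
Wei ∩ Grace ∩ Idris ∩ Zane ∩ Quinn ∩ Chen ∩ Ben: 10:25-12:10, 17:30-19:40.
So the common availability across everyone is 10:25-12:10, 17:30-19:40.
The first common window of at least 75 minutes is 10:25-12:10, so the earliest start is 10:25.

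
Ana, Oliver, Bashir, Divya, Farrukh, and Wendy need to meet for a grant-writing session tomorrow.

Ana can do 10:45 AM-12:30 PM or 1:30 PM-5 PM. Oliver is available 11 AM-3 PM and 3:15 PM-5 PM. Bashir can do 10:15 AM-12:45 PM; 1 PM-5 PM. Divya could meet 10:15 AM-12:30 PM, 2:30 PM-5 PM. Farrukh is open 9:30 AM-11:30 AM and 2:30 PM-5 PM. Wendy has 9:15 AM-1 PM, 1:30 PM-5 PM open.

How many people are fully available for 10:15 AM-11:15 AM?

4

Bashir, Divya, Farrukh, and Wendy can make the full 10:15-11:15 slot — that's 4.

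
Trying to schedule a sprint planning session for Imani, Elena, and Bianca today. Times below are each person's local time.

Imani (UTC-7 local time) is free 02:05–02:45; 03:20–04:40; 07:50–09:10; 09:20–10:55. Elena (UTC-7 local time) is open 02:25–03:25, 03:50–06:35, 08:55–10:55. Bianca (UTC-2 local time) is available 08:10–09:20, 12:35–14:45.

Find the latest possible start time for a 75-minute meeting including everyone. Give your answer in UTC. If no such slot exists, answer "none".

Imani in UTC: 09:05-09:45, 10:20-11:40, 14:50-16:10, 16:20-17:55 (add 7h to convert from UTC-7).
Elena in UTC: 09:25-10:25, 10:50-13:35, 15:55-17:55 (add 7h to convert from UTC-7).
Bianca in UTC: 10:10-11:20, 14:35-16:45 (add 2h to convert from UTC-2).
Imani ∩ Elena: 09:25-09:45, 10:20-10:25, 10:50-11:40, 15:55-16:10, 16:20-17:55.
Imani ∩ Elena ∩ Bianca: 10:20-10:25, 10:50-11:20, 15:55-16:10, 16:20-16:45.
Those are the intersection windows.
No common window is at least 75 minutes long.

none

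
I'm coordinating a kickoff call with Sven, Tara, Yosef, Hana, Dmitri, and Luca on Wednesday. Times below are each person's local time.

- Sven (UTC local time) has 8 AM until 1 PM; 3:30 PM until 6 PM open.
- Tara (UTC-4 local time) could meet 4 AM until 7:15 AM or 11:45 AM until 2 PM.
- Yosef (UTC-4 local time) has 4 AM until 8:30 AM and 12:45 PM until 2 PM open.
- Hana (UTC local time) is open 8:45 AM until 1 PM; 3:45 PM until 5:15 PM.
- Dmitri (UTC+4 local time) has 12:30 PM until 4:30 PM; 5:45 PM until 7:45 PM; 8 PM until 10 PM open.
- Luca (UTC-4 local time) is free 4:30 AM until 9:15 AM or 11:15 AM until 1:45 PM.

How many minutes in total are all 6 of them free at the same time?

180

Sven in UTC: 08:00-13:00, 15:30-18:00.
Tara in UTC: 08:00-11:15, 15:45-18:00 (add 4h to convert from UTC-4).
Yosef in UTC: 08:00-12:30, 16:45-18:00 (add 4h to convert from UTC-4).
Hana in UTC: 08:45-13:00, 15:45-17:15.
Dmitri in UTC: 08:30-12:30, 13:45-15:45, 16:00-18:00 (subtract 4h to convert from UTC+4).
Luca in UTC: 08:30-13:15, 15:15-17:45 (add 4h to convert from UTC-4).
Sven ∩ Tara: 08:00-11:15, 15:45-18:00.
Sven ∩ Tara ∩ Yosef: 08:00-11:15, 16:45-18:00.
Sven ∩ Tara ∩ Yosef ∩ Hana: 08:45-11:15, 16:45-17:15.
Sven ∩ Tara ∩ Yosef ∩ Hana ∩ Dmitri: 08:45-11:15, 16:45-17:15.
Sven ∩ Tara ∩ Yosef ∩ Hana ∩ Dmitri ∩ Luca: 08:45-11:15, 16:45-17:15.
Summing the common windows: 150 + 30 = 180 minutes.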